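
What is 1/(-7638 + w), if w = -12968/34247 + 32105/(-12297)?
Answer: -421135359/3217890839473 ≈ -0.00013087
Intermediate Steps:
w = -1258967431/421135359 (w = -12968*1/34247 + 32105*(-1/12297) = -12968/34247 - 32105/12297 = -1258967431/421135359 ≈ -2.9895)
1/(-7638 + w) = 1/(-7638 - 1258967431/421135359) = 1/(-3217890839473/421135359) = -421135359/3217890839473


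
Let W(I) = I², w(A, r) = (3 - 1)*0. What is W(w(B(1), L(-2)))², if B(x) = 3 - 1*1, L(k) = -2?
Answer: 0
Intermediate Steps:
B(x) = 2 (B(x) = 3 - 1 = 2)
w(A, r) = 0 (w(A, r) = 2*0 = 0)
W(w(B(1), L(-2)))² = (0²)² = 0² = 0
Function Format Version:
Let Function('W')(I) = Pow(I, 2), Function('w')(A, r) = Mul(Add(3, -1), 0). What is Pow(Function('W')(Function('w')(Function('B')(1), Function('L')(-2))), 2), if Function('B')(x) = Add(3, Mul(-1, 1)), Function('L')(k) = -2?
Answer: 0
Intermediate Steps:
Function('B')(x) = 2 (Function('B')(x) = Add(3, -1) = 2)
Function('w')(A, r) = 0 (Function('w')(A, r) = Mul(2, 0) = 0)
Pow(Function('W')(Function('w')(Function('B')(1), Function('L')(-2))), 2) = Pow(Pow(0, 2), 2) = Pow(0, 2) = 0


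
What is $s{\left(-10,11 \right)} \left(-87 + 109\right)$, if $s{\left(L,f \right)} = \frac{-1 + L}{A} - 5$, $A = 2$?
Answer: $-231$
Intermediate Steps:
$s{\left(L,f \right)} = - \frac{11}{2} + \frac{L}{2}$ ($s{\left(L,f \right)} = \frac{-1 + L}{2} - 5 = \left(-1 + L\right) \frac{1}{2} - 5 = \left(- \frac{1}{2} + \frac{L}{2}\right) - 5 = - \frac{11}{2} + \frac{L}{2}$)
$s{\left(-10,11 \right)} \left(-87 + 109\right) = \left(- \frac{11}{2} + \frac{1}{2} \left(-10\right)\right) \left(-87 + 109\right) = \left(- \frac{11}{2} - 5\right) 22 = \left(- \frac{21}{2}\right) 22 = -231$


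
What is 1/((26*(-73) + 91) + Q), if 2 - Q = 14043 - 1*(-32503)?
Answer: -1/48351 ≈ -2.0682e-5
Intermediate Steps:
Q = -46544 (Q = 2 - (14043 - 1*(-32503)) = 2 - (14043 + 32503) = 2 - 1*46546 = 2 - 46546 = -46544)
1/((26*(-73) + 91) + Q) = 1/((26*(-73) + 91) - 46544) = 1/((-1898 + 91) - 46544) = 1/(-1807 - 46544) = 1/(-48351) = -1/48351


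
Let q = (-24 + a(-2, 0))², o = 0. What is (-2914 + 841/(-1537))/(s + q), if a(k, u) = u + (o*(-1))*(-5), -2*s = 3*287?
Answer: -308942/15423 ≈ -20.031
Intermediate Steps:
s = -861/2 (s = -3*287/2 = -½*861 = -861/2 ≈ -430.50)
a(k, u) = u (a(k, u) = u + (0*(-1))*(-5) = u + 0*(-5) = u + 0 = u)
q = 576 (q = (-24 + 0)² = (-24)² = 576)
(-2914 + 841/(-1537))/(s + q) = (-2914 + 841/(-1537))/(-861/2 + 576) = (-2914 + 841*(-1/1537))/(291/2) = (-2914 - 29/53)*(2/291) = -154471/53*2/291 = -308942/15423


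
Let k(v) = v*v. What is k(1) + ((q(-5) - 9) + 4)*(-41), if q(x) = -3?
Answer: 329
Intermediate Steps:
k(v) = v²
k(1) + ((q(-5) - 9) + 4)*(-41) = 1² + ((-3 - 9) + 4)*(-41) = 1 + (-12 + 4)*(-41) = 1 - 8*(-41) = 1 + 328 = 329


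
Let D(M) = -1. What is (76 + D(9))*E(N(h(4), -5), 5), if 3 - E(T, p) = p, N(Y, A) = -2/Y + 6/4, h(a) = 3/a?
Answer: -150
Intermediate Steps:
N(Y, A) = 3/2 - 2/Y (N(Y, A) = -2/Y + 6*(¼) = -2/Y + 3/2 = 3/2 - 2/Y)
E(T, p) = 3 - p
(76 + D(9))*E(N(h(4), -5), 5) = (76 - 1)*(3 - 1*5) = 75*(3 - 5) = 75*(-2) = -150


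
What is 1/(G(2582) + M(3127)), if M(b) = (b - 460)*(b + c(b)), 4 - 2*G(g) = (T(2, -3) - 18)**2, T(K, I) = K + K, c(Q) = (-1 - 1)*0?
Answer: 1/8339613 ≈ 1.1991e-7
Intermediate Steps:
c(Q) = 0 (c(Q) = -2*0 = 0)
T(K, I) = 2*K
G(g) = -96 (G(g) = 2 - (2*2 - 18)**2/2 = 2 - (4 - 18)**2/2 = 2 - 1/2*(-14)**2 = 2 - 1/2*196 = 2 - 98 = -96)
M(b) = b*(-460 + b) (M(b) = (b - 460)*(b + 0) = (-460 + b)*b = b*(-460 + b))
1/(G(2582) + M(3127)) = 1/(-96 + 3127*(-460 + 3127)) = 1/(-96 + 3127*2667) = 1/(-96 + 8339709) = 1/8339613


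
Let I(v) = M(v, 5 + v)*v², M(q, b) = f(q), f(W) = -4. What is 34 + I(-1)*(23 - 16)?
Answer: 6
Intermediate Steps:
M(q, b) = -4
I(v) = -4*v²
34 + I(-1)*(23 - 16) = 34 + (-4*(-1)²)*(23 - 16) = 34 - 4*1*7 = 34 - 4*7 = 34 - 28 = 6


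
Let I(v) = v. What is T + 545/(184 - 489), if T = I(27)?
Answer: 1538/61 ≈ 25.213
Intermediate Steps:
T = 27
T + 545/(184 - 489) = 27 + 545/(184 - 489) = 27 + 545/(-305) = 27 + 545*(-1/305) = 27 - 109/61 = 1538/61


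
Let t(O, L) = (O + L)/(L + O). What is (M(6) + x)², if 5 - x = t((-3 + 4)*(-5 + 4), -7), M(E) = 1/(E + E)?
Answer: 2401/144 ≈ 16.674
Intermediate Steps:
M(E) = 1/(2*E)
t(O, L) = 1 (t(O, L) = (L + O)/(L + O) = 1)
x = 4 (x = 5 - 1*1 = 5 - 1 = 4)
(M(6) + x)² = ((½)/6 + 4)² = ((½)*(⅙) + 4)² = (1/12 + 4)² = (49/12)² = 2401/144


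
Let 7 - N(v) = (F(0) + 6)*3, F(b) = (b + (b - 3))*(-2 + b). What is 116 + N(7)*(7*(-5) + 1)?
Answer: 1102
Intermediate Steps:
F(b) = (-3 + 2*b)*(-2 + b) (F(b) = (b + (-3 + b))*(-2 + b) = (-3 + 2*b)*(-2 + b))
N(v) = -29 (N(v) = 7 - ((6 - 7*0 + 2*0²) + 6)*3 = 7 - ((6 + 0 + 2*0) + 6)*3 = 7 - ((6 + 0 + 0) + 6)*3 = 7 - (6 + 6)*3 = 7 - 12*3 = 7 - 1*36 = 7 - 36 = -29)
116 + N(7)*(7*(-5) + 1) = 116 - 29*(7*(-5) + 1) = 116 - 29*(-35 + 1) = 116 - 29*(-34) = 116 + 986 = 1102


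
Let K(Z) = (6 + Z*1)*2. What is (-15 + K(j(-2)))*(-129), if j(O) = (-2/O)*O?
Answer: 903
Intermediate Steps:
j(O) = -2
K(Z) = 12 + 2*Z (K(Z) = (6 + Z)*2 = 12 + 2*Z)
(-15 + K(j(-2)))*(-129) = (-15 + (12 + 2*(-2)))*(-129) = (-15 + (12 - 4))*(-129) = (-15 + 8)*(-129) = -7*(-129) = 903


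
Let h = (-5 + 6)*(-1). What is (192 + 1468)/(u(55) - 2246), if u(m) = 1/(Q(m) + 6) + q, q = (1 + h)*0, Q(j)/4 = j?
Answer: -75032/101519 ≈ -0.73909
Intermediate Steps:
Q(j) = 4*j
h = -1 (h = 1*(-1) = -1)
q = 0 (q = (1 - 1)*0 = 0*0 = 0)
u(m) = 1/(6 + 4*m) (u(m) = 1/(4*m + 6) + 0 = 1/(6 + 4*m) + 0 = 1/(6 + 4*m))
(192 + 1468)/(u(55) - 2246) = (192 + 1468)/(1/(2*(3 + 2*55)) - 2246) = 1660/(1/(2*(3 + 110)) - 2246) = 1660/((1/2)/113 - 2246) = 1660/((1/2)*(1/113) - 2246) = 1660/(1/226 - 2246) = 1660/(-507595/226) = 1660*(-226/507595) = -75032/101519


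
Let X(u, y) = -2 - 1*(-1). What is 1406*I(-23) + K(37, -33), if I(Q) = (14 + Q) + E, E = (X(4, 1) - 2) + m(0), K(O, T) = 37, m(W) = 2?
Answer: -14023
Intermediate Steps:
X(u, y) = -1 (X(u, y) = -2 + 1 = -1)
E = -1 (E = (-1 - 2) + 2 = -3 + 2 = -1)
I(Q) = 13 + Q (I(Q) = (14 + Q) - 1 = 13 + Q)
1406*I(-23) + K(37, -33) = 1406*(13 - 23) + 37 = 1406*(-10) + 37 = -14060 + 37 = -14023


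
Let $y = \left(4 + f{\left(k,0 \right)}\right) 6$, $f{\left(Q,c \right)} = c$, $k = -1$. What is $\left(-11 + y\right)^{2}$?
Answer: $169$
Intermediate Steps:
$y = 24$ ($y = \left(4 + 0\right) 6 = 4 \cdot 6 = 24$)
$\left(-11 + y\right)^{2} = \left(-11 + 24\right)^{2} = 13^{2} = 169$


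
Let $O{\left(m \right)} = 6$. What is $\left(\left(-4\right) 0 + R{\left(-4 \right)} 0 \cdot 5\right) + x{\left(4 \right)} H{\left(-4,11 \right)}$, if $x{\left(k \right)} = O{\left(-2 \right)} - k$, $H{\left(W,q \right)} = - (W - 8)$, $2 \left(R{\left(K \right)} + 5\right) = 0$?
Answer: $24$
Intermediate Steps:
$R{\left(K \right)} = -5$ ($R{\left(K \right)} = -5 + \frac{1}{2} \cdot 0 = -5 + 0 = -5$)
$H{\left(W,q \right)} = 8 - W$ ($H{\left(W,q \right)} = - (-8 + W) = 8 - W$)
$x{\left(k \right)} = 6 - k$
$\left(\left(-4\right) 0 + R{\left(-4 \right)} 0 \cdot 5\right) + x{\left(4 \right)} H{\left(-4,11 \right)} = \left(\left(-4\right) 0 + \left(-5\right) 0 \cdot 5\right) + \left(6 - 4\right) \left(8 - -4\right) = \left(0 + 0 \cdot 5\right) + \left(6 - 4\right) \left(8 + 4\right) = \left(0 + 0\right) + 2 \cdot 12 = 0 + 24 = 24$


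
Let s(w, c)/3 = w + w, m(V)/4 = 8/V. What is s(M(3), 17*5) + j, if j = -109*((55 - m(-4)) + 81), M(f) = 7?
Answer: -15654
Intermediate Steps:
m(V) = 32/V (m(V) = 4*(8/V) = 32/V)
s(w, c) = 6*w (s(w, c) = 3*(w + w) = 3*(2*w) = 6*w)
j = -15696 (j = -109*((55 - 32/(-4)) + 81) = -109*((55 - 32*(-1)/4) + 81) = -109*((55 - 1*(-8)) + 81) = -109*((55 + 8) + 81) = -109*(63 + 81) = -109*144 = -15696)
s(M(3), 17*5) + j = 6*7 - 15696 = 42 - 15696 = -15654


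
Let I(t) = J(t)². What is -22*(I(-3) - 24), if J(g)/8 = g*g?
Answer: -113520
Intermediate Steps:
J(g) = 8*g² (J(g) = 8*(g*g) = 8*g²)
I(t) = 64*t⁴ (I(t) = (8*t²)² = 64*t⁴)
-22*(I(-3) - 24) = -22*(64*(-3)⁴ - 24) = -22*(64*81 - 24) = -22*(5184 - 24) = -22*5160 = -113520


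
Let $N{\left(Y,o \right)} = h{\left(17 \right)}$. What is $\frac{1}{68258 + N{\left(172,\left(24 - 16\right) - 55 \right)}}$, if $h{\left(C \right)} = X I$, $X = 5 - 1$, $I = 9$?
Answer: $\frac{1}{68294} \approx 1.4643 \cdot 10^{-5}$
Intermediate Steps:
$X = 4$
$h{\left(C \right)} = 36$ ($h{\left(C \right)} = 4 \cdot 9 = 36$)
$N{\left(Y,o \right)} = 36$
$\frac{1}{68258 + N{\left(172,\left(24 - 16\right) - 55 \right)}} = \frac{1}{68258 + 36} = \frac{1}{68294}$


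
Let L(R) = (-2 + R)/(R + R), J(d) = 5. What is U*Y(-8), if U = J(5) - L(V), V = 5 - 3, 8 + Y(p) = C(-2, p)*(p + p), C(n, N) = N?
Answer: 600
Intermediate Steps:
Y(p) = -8 + 2*p**2 (Y(p) = -8 + p*(p + p) = -8 + p*(2*p) = -8 + 2*p**2)
V = 2
L(R) = (-2 + R)/(2*R) (L(R) = (-2 + R)/((2*R)) = (-2 + R)*(1/(2*R)) = (-2 + R)/(2*R))
U = 5 (U = 5 - (-2 + 2)/(2*2) = 5 - 0/(2*2) = 5 - 1*0 = 5 + 0 = 5)
U*Y(-8) = 5*(-8 + 2*(-8)**2) = 5*(-8 + 2*64) = 5*(-8 + 128) = 5*120 = 600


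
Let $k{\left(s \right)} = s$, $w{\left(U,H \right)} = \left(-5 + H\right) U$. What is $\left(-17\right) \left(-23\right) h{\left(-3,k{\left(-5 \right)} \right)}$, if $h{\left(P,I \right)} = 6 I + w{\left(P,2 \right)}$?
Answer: $-8211$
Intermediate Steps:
$w{\left(U,H \right)} = U \left(-5 + H\right)$
$h{\left(P,I \right)} = - 3 P + 6 I$ ($h{\left(P,I \right)} = 6 I + P \left(-5 + 2\right) = 6 I + P \left(-3\right) = 6 I - 3 P = - 3 P + 6 I$)
$\left(-17\right) \left(-23\right) h{\left(-3,k{\left(-5 \right)} \right)} = \left(-17\right) \left(-23\right) \left(\left(-3\right) \left(-3\right) + 6 \left(-5\right)\right) = 391 \left(9 - 30\right) = 391 \left(-21\right) = -8211$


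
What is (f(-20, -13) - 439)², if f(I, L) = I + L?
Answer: 222784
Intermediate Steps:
(f(-20, -13) - 439)² = ((-20 - 13) - 439)² = (-33 - 439)² = (-472)² = 222784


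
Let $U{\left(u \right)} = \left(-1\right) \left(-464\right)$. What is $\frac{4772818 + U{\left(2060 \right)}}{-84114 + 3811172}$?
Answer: $\frac{103767}{81023} \approx 1.2807$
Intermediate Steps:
$U{\left(u \right)} = 464$
$\frac{4772818 + U{\left(2060 \right)}}{-84114 + 3811172} = \frac{4772818 + 464}{-84114 + 3811172} = \frac{4773282}{3727058} = 4773282 \cdot \frac{1}{3727058} = \frac{103767}{81023}$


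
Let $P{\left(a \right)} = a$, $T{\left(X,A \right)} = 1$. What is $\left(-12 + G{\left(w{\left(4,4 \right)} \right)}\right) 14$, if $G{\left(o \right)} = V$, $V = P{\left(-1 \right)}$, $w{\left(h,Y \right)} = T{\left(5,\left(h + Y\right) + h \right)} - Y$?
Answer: $-182$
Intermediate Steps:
$w{\left(h,Y \right)} = 1 - Y$
$V = -1$
$G{\left(o \right)} = -1$
$\left(-12 + G{\left(w{\left(4,4 \right)} \right)}\right) 14 = \left(-12 - 1\right) 14 = \left(-13\right) 14 = -182$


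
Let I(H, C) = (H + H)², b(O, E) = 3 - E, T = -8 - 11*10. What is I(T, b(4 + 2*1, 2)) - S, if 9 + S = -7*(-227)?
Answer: 54116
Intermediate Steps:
S = 1580 (S = -9 - 7*(-227) = -9 + 1589 = 1580)
T = -118 (T = -8 - 110 = -118)
I(H, C) = 4*H² (I(H, C) = (2*H)² = 4*H²)
I(T, b(4 + 2*1, 2)) - S = 4*(-118)² - 1*1580 = 4*13924 - 1580 = 55696 - 1580 = 54116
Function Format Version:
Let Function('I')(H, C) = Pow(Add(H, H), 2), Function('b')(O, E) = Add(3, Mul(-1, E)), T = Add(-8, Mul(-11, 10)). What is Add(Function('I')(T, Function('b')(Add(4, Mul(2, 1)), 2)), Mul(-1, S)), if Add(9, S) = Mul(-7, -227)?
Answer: 54116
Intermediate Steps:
S = 1580 (S = Add(-9, Mul(-7, -227)) = Add(-9, 1589) = 1580)
T = -118 (T = Add(-8, -110) = -118)
Function('I')(H, C) = Mul(4, Pow(H, 2)) (Function('I')(H, C) = Pow(Mul(2, H), 2) = Mul(4, Pow(H, 2)))
Add(Function('I')(T, Function('b')(Add(4, Mul(2, 1)), 2)), Mul(-1, S)) = Add(Mul(4, Pow(-118, 2)), Mul(-1, 1580)) = Add(Mul(4, 13924), -1580) = Add(55696, -1580) = 54116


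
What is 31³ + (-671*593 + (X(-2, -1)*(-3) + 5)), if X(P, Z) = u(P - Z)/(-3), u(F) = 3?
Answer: -368104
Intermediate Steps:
X(P, Z) = -1 (X(P, Z) = 3/(-3) = 3*(-⅓) = -1)
31³ + (-671*593 + (X(-2, -1)*(-3) + 5)) = 31³ + (-671*593 + (-1*(-3) + 5)) = 29791 + (-397903 + (3 + 5)) = 29791 + (-397903 + 8) = 29791 - 397895 = -368104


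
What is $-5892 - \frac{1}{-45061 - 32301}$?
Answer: $- \frac{455816903}{77362} \approx -5892.0$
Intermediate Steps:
$-5892 - \frac{1}{-45061 - 32301} = -5892 - \frac{1}{-77362} = -5892 - - \frac{1}{77362} = -5892 + \frac{1}{77362} = - \frac{455816903}{77362}$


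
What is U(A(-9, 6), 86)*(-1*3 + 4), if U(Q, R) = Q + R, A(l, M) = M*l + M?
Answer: 38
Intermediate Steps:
A(l, M) = M + M*l
U(A(-9, 6), 86)*(-1*3 + 4) = (6*(1 - 9) + 86)*(-1*3 + 4) = (6*(-8) + 86)*(-3 + 4) = (-48 + 86)*1 = 38*1 = 38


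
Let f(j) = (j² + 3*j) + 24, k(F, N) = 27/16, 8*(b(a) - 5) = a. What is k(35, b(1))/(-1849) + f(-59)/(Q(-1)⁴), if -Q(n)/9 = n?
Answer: 98278405/194100624 ≈ 0.50633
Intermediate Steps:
Q(n) = -9*n
b(a) = 5 + a/8
k(F, N) = 27/16 (k(F, N) = 27*(1/16) = 27/16)
f(j) = 24 + j² + 3*j
k(35, b(1))/(-1849) + f(-59)/(Q(-1)⁴) = (27/16)/(-1849) + (24 + (-59)² + 3*(-59))/((-9*(-1))⁴) = (27/16)*(-1/1849) + (24 + 3481 - 177)/(9⁴) = -27/29584 + 3328/6561 = 98278405/194100624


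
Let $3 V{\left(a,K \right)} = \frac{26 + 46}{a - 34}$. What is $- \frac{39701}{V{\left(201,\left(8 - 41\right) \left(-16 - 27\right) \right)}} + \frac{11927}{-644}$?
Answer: $- \frac{1067512349}{3864} \approx -2.7627 \cdot 10^{5}$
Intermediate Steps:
$V{\left(a,K \right)} = \frac{24}{-34 + a}$ ($V{\left(a,K \right)} = \frac{\left(26 + 46\right) \frac{1}{a - 34}}{3} = \frac{72 \frac{1}{-34 + a}}{3} = \frac{24}{-34 + a}$)
$- \frac{39701}{V{\left(201,\left(8 - 41\right) \left(-16 - 27\right) \right)}} + \frac{11927}{-644} = - \frac{39701}{24 \frac{1}{-34 + 201}} + \frac{11927}{-644} = - \frac{39701}{24 \cdot \frac{1}{167}} + 11927 \left(- \frac{1}{644}\right) = - \frac{39701}{24 \cdot \frac{1}{167}} - \frac{11927}{644} = - \frac{39701}{\frac{24}{167}} - \frac{11927}{644} = \left(-39701\right) \frac{167}{24} - \frac{11927}{644} = - \frac{6630067}{24} - \frac{11927}{644} = - \frac{1067512349}{3864}$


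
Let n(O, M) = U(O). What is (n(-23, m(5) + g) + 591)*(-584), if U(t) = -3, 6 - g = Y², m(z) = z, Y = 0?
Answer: -343392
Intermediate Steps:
g = 6 (g = 6 - 1*0² = 6 - 1*0 = 6 + 0 = 6)
n(O, M) = -3
(n(-23, m(5) + g) + 591)*(-584) = (-3 + 591)*(-584) = 588*(-584) = -343392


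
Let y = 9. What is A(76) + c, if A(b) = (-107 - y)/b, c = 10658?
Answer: 202473/19 ≈ 10656.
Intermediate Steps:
A(b) = -116/b (A(b) = (-107 - 1*9)/b = (-107 - 9)/b = -116/b)
A(76) + c = -116/76 + 10658 = -116*1/76 + 10658 = -29/19 + 10658 = 202473/19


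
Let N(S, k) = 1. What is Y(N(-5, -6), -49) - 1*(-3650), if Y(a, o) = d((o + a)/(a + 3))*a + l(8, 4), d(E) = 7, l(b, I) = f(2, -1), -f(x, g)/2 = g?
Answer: 3659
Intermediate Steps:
f(x, g) = -2*g
l(b, I) = 2 (l(b, I) = -2*(-1) = 2)
Y(a, o) = 2 + 7*a (Y(a, o) = 7*a + 2 = 2 + 7*a)
Y(N(-5, -6), -49) - 1*(-3650) = (2 + 7*1) - 1*(-3650) = (2 + 7) + 3650 = 9 + 3650 = 3659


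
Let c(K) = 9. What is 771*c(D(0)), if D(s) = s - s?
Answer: 6939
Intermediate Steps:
D(s) = 0
771*c(D(0)) = 771*9 = 6939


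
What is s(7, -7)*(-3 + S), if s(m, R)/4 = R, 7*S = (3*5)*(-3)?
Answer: 264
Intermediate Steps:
S = -45/7 (S = ((3*5)*(-3))/7 = (15*(-3))/7 = (⅐)*(-45) = -45/7 ≈ -6.4286)
s(m, R) = 4*R
s(7, -7)*(-3 + S) = (4*(-7))*(-3 - 45/7) = -28*(-66/7) = 264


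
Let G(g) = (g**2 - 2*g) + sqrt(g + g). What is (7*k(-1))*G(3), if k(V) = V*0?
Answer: 0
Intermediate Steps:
G(g) = g**2 - 2*g + sqrt(2)*sqrt(g) (G(g) = (g**2 - 2*g) + sqrt(2*g) = (g**2 - 2*g) + sqrt(2)*sqrt(g) = g**2 - 2*g + sqrt(2)*sqrt(g))
k(V) = 0
(7*k(-1))*G(3) = (7*0)*(3**2 - 2*3 + sqrt(2)*sqrt(3)) = 0*(9 - 6 + sqrt(6)) = 0*(3 + sqrt(6)) = 0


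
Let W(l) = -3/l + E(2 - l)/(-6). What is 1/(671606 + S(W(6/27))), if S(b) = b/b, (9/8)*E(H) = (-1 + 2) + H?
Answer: 1/671607 ≈ 1.4890e-6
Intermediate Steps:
E(H) = 8/9 + 8*H/9 (E(H) = 8*((-1 + 2) + H)/9 = 8*(1 + H)/9 = 8/9 + 8*H/9)
W(l) = -4/9 - 3/l + 4*l/27 (W(l) = -3/l + (8/9 + 8*(2 - l)/9)/(-6) = -3/l + (8/9 + (16/9 - 8*l/9))*(-⅙) = -3/l + (8/3 - 8*l/9)*(-⅙) = -3/l + (-4/9 + 4*l/27) = -4/9 - 3/l + 4*l/27)
S(b) = 1
1/(671606 + S(W(6/27))) = 1/(671606 + 1) = 1/671607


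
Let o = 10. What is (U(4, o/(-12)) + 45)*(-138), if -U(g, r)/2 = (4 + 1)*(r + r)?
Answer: -8510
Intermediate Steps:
U(g, r) = -20*r (U(g, r) = -2*(4 + 1)*(r + r) = -10*2*r = -20*r)
(U(4, o/(-12)) + 45)*(-138) = (-200/(-12) + 45)*(-138) = (-200*(-1)/12 + 45)*(-138) = (-20*(-⅚) + 45)*(-138) = (50/3 + 45)*(-138) = (185/3)*(-138) = -8510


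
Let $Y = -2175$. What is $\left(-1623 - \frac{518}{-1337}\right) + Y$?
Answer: $- \frac{725344}{191} \approx -3797.6$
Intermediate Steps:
$\left(-1623 - \frac{518}{-1337}\right) + Y = \left(-1623 - \frac{518}{-1337}\right) - 2175 = \left(-1623 - 518 \left(- \frac{1}{1337}\right)\right) - 2175 = \left(-1623 - - \frac{74}{191}\right) - 2175 = \left(-1623 + \frac{74}{191}\right) - 2175 = - \frac{309919}{191} - 2175 = - \frac{725344}{191}$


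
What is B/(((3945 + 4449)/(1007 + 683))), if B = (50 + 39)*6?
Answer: 150410/1399 ≈ 107.51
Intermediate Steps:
B = 534 (B = 89*6 = 534)
B/(((3945 + 4449)/(1007 + 683))) = 534/(((3945 + 4449)/(1007 + 683))) = 534/((8394/1690)) = 534/((8394*(1/1690))) = 534/(4197/845) = 534*(845/4197) = 150410/1399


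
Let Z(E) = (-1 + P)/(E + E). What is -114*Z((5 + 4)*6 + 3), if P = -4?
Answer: 5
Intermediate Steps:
Z(E) = -5/(2*E) (Z(E) = (-1 - 4)/(E + E) = -5*1/(2*E) = -5/(2*E))
-114*Z((5 + 4)*6 + 3) = -(-285)/((5 + 4)*6 + 3) = -(-285)/(9*6 + 3) = -(-285)/(54 + 3) = -(-285)/57 = -114*(-5/114) = 5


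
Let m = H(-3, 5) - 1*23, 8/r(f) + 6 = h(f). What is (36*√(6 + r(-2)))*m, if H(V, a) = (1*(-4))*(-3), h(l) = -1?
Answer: -396*√238/7 ≈ -872.74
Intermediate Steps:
r(f) = -8/7 (r(f) = 8/(-6 - 1) = 8/(-7) = 8*(-⅐) = -8/7)
H(V, a) = 12 (H(V, a) = -4*(-3) = 12)
m = -11 (m = 12 - 1*23 = 12 - 23 = -11)
(36*√(6 + r(-2)))*m = (36*√(6 - 8/7))*(-11) = (36*√(34/7))*(-11) = (36*(√238/7))*(-11) = (36*√238/7)*(-11) = -396*√238/7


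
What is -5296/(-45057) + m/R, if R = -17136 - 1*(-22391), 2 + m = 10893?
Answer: 518546267/236774535 ≈ 2.1900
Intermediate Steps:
m = 10891 (m = -2 + 10893 = 10891)
R = 5255 (R = -17136 + 22391 = 5255)
-5296/(-45057) + m/R = -5296/(-45057) + 10891/5255 = -5296*(-1/45057) + 10891*(1/5255) = 5296/45057 + 10891/5255 = 518546267/236774535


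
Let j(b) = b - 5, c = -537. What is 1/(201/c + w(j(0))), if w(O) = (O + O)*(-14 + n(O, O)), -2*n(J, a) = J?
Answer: 179/20518 ≈ 0.0087240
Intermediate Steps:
j(b) = -5 + b
n(J, a) = -J/2
w(O) = 2*O*(-14 - O/2) (w(O) = (O + O)*(-14 - O/2) = (2*O)*(-14 - O/2) = 2*O*(-14 - O/2))
1/(201/c + w(j(0))) = 1/(201/(-537) - (-5 + 0)*(28 + (-5 + 0))) = 1/(201*(-1/537) - 1*(-5)*(28 - 5)) = 1/(-67/179 - 1*(-5)*23) = 1/(-67/179 + 115) = 1/(20518/179) = 179/20518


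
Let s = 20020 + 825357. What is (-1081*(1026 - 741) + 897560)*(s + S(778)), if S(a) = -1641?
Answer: 497361278600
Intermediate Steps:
s = 845377
(-1081*(1026 - 741) + 897560)*(s + S(778)) = (-1081*(1026 - 741) + 897560)*(845377 - 1641) = (-1081*285 + 897560)*843736 = (-308085 + 897560)*843736 = 589475*843736 = 497361278600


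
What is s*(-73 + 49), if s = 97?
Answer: -2328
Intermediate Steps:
s*(-73 + 49) = 97*(-73 + 49) = 97*(-24) = -2328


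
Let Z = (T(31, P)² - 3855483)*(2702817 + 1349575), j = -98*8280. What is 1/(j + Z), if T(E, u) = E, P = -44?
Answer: -1/15620034928064 ≈ -6.4020e-14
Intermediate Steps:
j = -811440
Z = -15620034116624 (Z = (31² - 3855483)*(2702817 + 1349575) = (961 - 3855483)*4052392 = -3854522*4052392 = -15620034116624)
1/(j + Z) = 1/(-811440 - 15620034116624) = 1/(-15620034928064) = -1/15620034928064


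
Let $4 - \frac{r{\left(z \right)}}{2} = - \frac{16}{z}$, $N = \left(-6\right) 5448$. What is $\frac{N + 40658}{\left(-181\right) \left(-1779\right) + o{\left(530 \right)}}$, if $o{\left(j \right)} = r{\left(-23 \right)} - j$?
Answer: $\frac{183310}{7393939} \approx 0.024792$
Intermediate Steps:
$N = -32688$
$r{\left(z \right)} = 8 + \frac{32}{z}$ ($r{\left(z \right)} = 8 - 2 \left(- \frac{16}{z}\right) = 8 + \frac{32}{z}$)
$o{\left(j \right)} = \frac{152}{23} - j$ ($o{\left(j \right)} = \left(8 + \frac{32}{-23}\right) - j = \left(8 + 32 \left(- \frac{1}{23}\right)\right) - j = \left(8 - \frac{32}{23}\right) - j = \frac{152}{23} - j$)
$\frac{N + 40658}{\left(-181\right) \left(-1779\right) + o{\left(530 \right)}} = \frac{-32688 + 40658}{\left(-181\right) \left(-1779\right) + \left(\frac{152}{23} - 530\right)} = \frac{7970}{321999 + \left(\frac{152}{23} - 530\right)} = \frac{7970}{321999 - \frac{12038}{23}} = \frac{7970}{\frac{7393939}{23}} = 7970 \cdot \frac{23}{7393939} = \frac{183310}{7393939}$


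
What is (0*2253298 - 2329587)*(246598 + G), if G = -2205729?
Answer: 4563966108897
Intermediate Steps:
(0*2253298 - 2329587)*(246598 + G) = (0*2253298 - 2329587)*(246598 - 2205729) = (0 - 2329587)*(-1959131) = -2329587*(-1959131) = 4563966108897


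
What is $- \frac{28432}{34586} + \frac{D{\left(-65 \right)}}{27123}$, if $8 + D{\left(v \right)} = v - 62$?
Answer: $- \frac{129305041}{156346013} \approx -0.82704$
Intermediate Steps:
$D{\left(v \right)} = -70 + v$ ($D{\left(v \right)} = -8 + \left(v - 62\right) = -8 + \left(-62 + v\right) = -70 + v$)
$- \frac{28432}{34586} + \frac{D{\left(-65 \right)}}{27123} = - \frac{28432}{34586} + \frac{-70 - 65}{27123} = \left(-28432\right) \frac{1}{34586} - \frac{45}{9041} = - \frac{14216}{17293} - \frac{45}{9041} = - \frac{129305041}{156346013}$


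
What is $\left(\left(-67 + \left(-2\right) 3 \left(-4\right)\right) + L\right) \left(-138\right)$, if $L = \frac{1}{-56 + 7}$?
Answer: $\frac{290904}{49} \approx 5936.8$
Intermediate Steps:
$L = - \frac{1}{49}$ ($L = \frac{1}{-49} = - \frac{1}{49} \approx -0.020408$)
$\left(\left(-67 + \left(-2\right) 3 \left(-4\right)\right) + L\right) \left(-138\right) = \left(\left(-67 + \left(-2\right) 3 \left(-4\right)\right) - \frac{1}{49}\right) \left(-138\right) = \left(\left(-67 - -24\right) - \frac{1}{49}\right) \left(-138\right) = \left(\left(-67 + 24\right) - \frac{1}{49}\right) \left(-138\right) = \left(-43 - \frac{1}{49}\right) \left(-138\right) = \left(- \frac{2108}{49}\right) \left(-138\right) = \frac{290904}{49}$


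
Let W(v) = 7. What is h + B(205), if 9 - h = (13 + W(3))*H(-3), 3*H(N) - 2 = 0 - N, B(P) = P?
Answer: 542/3 ≈ 180.67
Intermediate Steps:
H(N) = ⅔ - N/3 (H(N) = ⅔ + (0 - N)/3 = ⅔ + (-N)/3 = ⅔ - N/3)
h = -73/3 (h = 9 - (13 + 7)*(⅔ - ⅓*(-3)) = 9 - 20*(⅔ + 1) = 9 - 20*5/3 = 9 - 1*100/3 = 9 - 100/3 = -73/3 ≈ -24.333)
h + B(205) = -73/3 + 205 = 542/3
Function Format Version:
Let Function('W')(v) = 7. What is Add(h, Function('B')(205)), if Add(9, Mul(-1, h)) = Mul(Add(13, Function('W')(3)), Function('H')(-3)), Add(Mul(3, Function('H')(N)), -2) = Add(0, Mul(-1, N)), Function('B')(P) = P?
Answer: Rational(542, 3) ≈ 180.67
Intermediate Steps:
Function('H')(N) = Add(Rational(2, 3), Mul(Rational(-1, 3), N)) (Function('H')(N) = Add(Rational(2, 3), Mul(Rational(1, 3), Add(0, Mul(-1, N)))) = Add(Rational(2, 3), Mul(Rational(1, 3), Mul(-1, N))) = Add(Rational(2, 3), Mul(Rational(-1, 3), N)))
h = Rational(-73, 3) (h = Add(9, Mul(-1, Mul(Add(13, 7), Add(Rational(2, 3), Mul(Rational(-1, 3), -3))))) = Add(9, Mul(-1, Mul(20, Add(Rational(2, 3), 1)))) = Add(9, Mul(-1, Mul(20, Rational(5, 3)))) = Add(9, Mul(-1, Rational(100, 3))) = Add(9, Rational(-100, 3)) = Rational(-73, 3) ≈ -24.333)
Add(h, Function('B')(205)) = Add(Rational(-73, 3), 205) = Rational(542, 3)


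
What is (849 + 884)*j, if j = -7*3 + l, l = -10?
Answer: -53723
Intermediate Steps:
j = -31 (j = -7*3 - 10 = -21 - 10 = -31)
(849 + 884)*j = (849 + 884)*(-31) = 1733*(-31) = -53723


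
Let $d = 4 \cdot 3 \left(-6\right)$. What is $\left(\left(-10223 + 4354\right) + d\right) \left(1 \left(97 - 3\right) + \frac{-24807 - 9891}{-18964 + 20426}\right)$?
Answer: $- \frac{305159465}{731} \approx -4.1746 \cdot 10^{5}$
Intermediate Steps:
$d = -72$ ($d = 12 \left(-6\right) = -72$)
$\left(\left(-10223 + 4354\right) + d\right) \left(1 \left(97 - 3\right) + \frac{-24807 - 9891}{-18964 + 20426}\right) = \left(\left(-10223 + 4354\right) - 72\right) \left(1 \left(97 - 3\right) + \frac{-24807 - 9891}{-18964 + 20426}\right) = \left(-5869 - 72\right) \left(1 \cdot 94 - \frac{34698}{1462}\right) = - 5941 \left(94 - \frac{17349}{731}\right) = \left(-5941\right) \frac{51365}{731} = - \frac{305159465}{731}$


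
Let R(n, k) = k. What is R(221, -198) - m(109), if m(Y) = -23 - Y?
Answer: -66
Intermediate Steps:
R(221, -198) - m(109) = -198 - (-23 - 1*109) = -198 - (-23 - 109) = -198 - 1*(-132) = -198 + 132 = -66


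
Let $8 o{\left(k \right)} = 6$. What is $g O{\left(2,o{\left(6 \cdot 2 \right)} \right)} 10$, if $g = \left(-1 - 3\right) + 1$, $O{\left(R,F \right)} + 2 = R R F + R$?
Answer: $-90$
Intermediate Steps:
$o{\left(k \right)} = \frac{3}{4}$ ($o{\left(k \right)} = \frac{1}{8} \cdot 6 = \frac{3}{4}$)
$O{\left(R,F \right)} = -2 + R + F R^{2}$ ($O{\left(R,F \right)} = -2 + \left(R R F + R\right) = -2 + \left(R^{2} F + R\right) = -2 + \left(F R^{2} + R\right) = -2 + \left(R + F R^{2}\right) = -2 + R + F R^{2}$)
$g = -3$ ($g = -4 + 1 = -3$)
$g O{\left(2,o{\left(6 \cdot 2 \right)} \right)} 10 = - 3 \left(-2 + 2 + \frac{3 \cdot 2^{2}}{4}\right) 10 = - 3 \left(-2 + 2 + \frac{3}{4} \cdot 4\right) 10 = - 3 \left(-2 + 2 + 3\right) 10 = \left(-3\right) 3 \cdot 10 = \left(-9\right) 10 = -90$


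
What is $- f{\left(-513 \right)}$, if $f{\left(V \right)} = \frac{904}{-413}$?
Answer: $\frac{904}{413} \approx 2.1889$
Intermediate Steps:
$f{\left(V \right)} = - \frac{904}{413}$ ($f{\left(V \right)} = 904 \left(- \frac{1}{413}\right) = - \frac{904}{413}$)
$- f{\left(-513 \right)} = \left(-1\right) \left(- \frac{904}{413}\right) = \frac{904}{413}$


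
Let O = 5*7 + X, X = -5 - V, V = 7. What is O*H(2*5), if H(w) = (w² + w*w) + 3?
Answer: 4669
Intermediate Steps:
X = -12 (X = -5 - 1*7 = -5 - 7 = -12)
H(w) = 3 + 2*w² (H(w) = (w² + w²) + 3 = 2*w² + 3 = 3 + 2*w²)
O = 23 (O = 5*7 - 12 = 35 - 12 = 23)
O*H(2*5) = 23*(3 + 2*(2*5)²) = 23*(3 + 2*10²) = 23*(3 + 2*100) = 23*(3 + 200) = 23*203 = 4669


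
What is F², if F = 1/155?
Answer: 1/24025 ≈ 4.1623e-5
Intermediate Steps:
F = 1/155 ≈ 0.0064516
F² = (1/155)² = 1/24025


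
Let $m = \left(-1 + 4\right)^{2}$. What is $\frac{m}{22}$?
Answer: $\frac{9}{22} \approx 0.40909$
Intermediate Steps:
$m = 9$ ($m = 3^{2} = 9$)
$\frac{m}{22} = \frac{1}{22} \cdot 9 = \frac{9}{22}$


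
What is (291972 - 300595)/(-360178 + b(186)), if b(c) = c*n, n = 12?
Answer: 8623/357946 ≈ 0.024090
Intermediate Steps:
b(c) = 12*c (b(c) = c*12 = 12*c)
(291972 - 300595)/(-360178 + b(186)) = (291972 - 300595)/(-360178 + 12*186) = -8623/(-360178 + 2232) = -8623/(-357946) = -8623*(-1/357946) = 8623/357946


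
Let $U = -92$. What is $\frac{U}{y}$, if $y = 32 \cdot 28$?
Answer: $- \frac{23}{224} \approx -0.10268$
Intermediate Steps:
$y = 896$
$\frac{U}{y} = - \frac{92}{896} = \left(-92\right) \frac{1}{896} = - \frac{23}{224}$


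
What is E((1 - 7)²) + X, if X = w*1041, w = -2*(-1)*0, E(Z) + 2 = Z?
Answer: 34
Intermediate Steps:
E(Z) = -2 + Z
w = 0 (w = 2*0 = 0)
X = 0 (X = 0*1041 = 0)
E((1 - 7)²) + X = (-2 + (1 - 7)²) + 0 = (-2 + (-6)²) + 0 = (-2 + 36) + 0 = 34 + 0 = 34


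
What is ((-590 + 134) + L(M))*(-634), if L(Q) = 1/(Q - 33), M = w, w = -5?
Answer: 5493293/19 ≈ 2.8912e+5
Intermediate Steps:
M = -5
L(Q) = 1/(-33 + Q)
((-590 + 134) + L(M))*(-634) = ((-590 + 134) + 1/(-33 - 5))*(-634) = (-456 + 1/(-38))*(-634) = (-456 - 1/38)*(-634) = -17329/38*(-634) = 5493293/19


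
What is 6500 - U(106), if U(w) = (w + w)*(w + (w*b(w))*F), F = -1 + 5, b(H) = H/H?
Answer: -105860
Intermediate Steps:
b(H) = 1
F = 4
U(w) = 10*w² (U(w) = (w + w)*(w + (w*1)*4) = (2*w)*(w + w*4) = (2*w)*(w + 4*w) = (2*w)*(5*w) = 10*w²)
6500 - U(106) = 6500 - 10*106² = 6500 - 10*11236 = 6500 - 1*112360 = 6500 - 112360 = -105860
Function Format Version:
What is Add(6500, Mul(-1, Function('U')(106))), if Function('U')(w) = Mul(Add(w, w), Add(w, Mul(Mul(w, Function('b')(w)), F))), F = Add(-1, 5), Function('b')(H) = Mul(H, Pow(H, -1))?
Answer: -105860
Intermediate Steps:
Function('b')(H) = 1
F = 4
Function('U')(w) = Mul(10, Pow(w, 2)) (Function('U')(w) = Mul(Add(w, w), Add(w, Mul(Mul(w, 1), 4))) = Mul(Mul(2, w), Add(w, Mul(w, 4))) = Mul(Mul(2, w), Add(w, Mul(4, w))) = Mul(Mul(2, w), Mul(5, w)) = Mul(10, Pow(w, 2)))
Add(6500, Mul(-1, Function('U')(106))) = Add(6500, Mul(-1, Mul(10, Pow(106, 2)))) = Add(6500, Mul(-1, Mul(10, 11236))) = Add(6500, Mul(-1, 112360)) = Add(6500, -112360) = -105860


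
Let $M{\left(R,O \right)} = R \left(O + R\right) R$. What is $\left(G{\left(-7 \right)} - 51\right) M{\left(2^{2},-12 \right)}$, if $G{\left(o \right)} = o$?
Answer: $7424$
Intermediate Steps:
$M{\left(R,O \right)} = R^{2} \left(O + R\right)$
$\left(G{\left(-7 \right)} - 51\right) M{\left(2^{2},-12 \right)} = \left(-7 - 51\right) \left(2^{2}\right)^{2} \left(-12 + 2^{2}\right) = - 58 \cdot 4^{2} \left(-12 + 4\right) = - 58 \cdot 16 \left(-8\right) = \left(-58\right) \left(-128\right) = 7424$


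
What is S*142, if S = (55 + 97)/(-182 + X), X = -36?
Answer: -10792/109 ≈ -99.009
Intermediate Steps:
S = -76/109 (S = (55 + 97)/(-182 - 36) = 152/(-218) = 152*(-1/218) = -76/109 ≈ -0.69725)
S*142 = -76/109*142 = -10792/109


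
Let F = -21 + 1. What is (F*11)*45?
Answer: -9900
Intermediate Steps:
F = -20
(F*11)*45 = -20*11*45 = -220*45 = -9900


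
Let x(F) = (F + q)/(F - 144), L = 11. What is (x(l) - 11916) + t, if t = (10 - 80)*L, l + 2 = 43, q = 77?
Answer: -1306776/103 ≈ -12687.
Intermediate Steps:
l = 41 (l = -2 + 43 = 41)
t = -770 (t = (10 - 80)*11 = -70*11 = -770)
x(F) = (77 + F)/(-144 + F) (x(F) = (F + 77)/(F - 144) = (77 + F)/(-144 + F))
(x(l) - 11916) + t = ((77 + 41)/(-144 + 41) - 11916) - 770 = (118/(-103) - 11916) - 770 = (-1/103*118 - 11916) - 770 = (-118/103 - 11916) - 770 = -1227466/103 - 770 = -1306776/103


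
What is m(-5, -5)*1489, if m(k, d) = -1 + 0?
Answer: -1489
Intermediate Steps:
m(k, d) = -1
m(-5, -5)*1489 = -1*1489 = -1489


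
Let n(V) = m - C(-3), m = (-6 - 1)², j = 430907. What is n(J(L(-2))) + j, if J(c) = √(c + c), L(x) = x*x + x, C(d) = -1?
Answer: 430957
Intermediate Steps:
m = 49 (m = (-7)² = 49)
L(x) = x + x² (L(x) = x² + x = x + x²)
J(c) = √2*√c (J(c) = √(2*c) = √2*√c)
n(V) = 50 (n(V) = 49 - 1*(-1) = 49 + 1 = 50)
n(J(L(-2))) + j = 50 + 430907 = 430957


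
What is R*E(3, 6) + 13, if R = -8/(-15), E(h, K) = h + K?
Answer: 89/5 ≈ 17.800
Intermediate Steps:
E(h, K) = K + h
R = 8/15 (R = -8*(-1/15) = 8/15 ≈ 0.53333)
R*E(3, 6) + 13 = 8*(6 + 3)/15 + 13 = (8/15)*9 + 13 = 24/5 + 13 = 89/5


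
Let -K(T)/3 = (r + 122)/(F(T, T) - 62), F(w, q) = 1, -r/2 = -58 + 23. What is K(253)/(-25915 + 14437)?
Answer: -96/116693 ≈ -0.00082267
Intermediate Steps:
r = 70 (r = -2*(-58 + 23) = -2*(-35) = 70)
K(T) = 576/61 (K(T) = -3*(70 + 122)/(1 - 62) = -576/(-61) = -576*(-1)/61 = -3*(-192/61) = 576/61)
K(253)/(-25915 + 14437) = 576/(61*(-25915 + 14437)) = (576/61)/(-11478) = (576/61)*(-1/11478) = -96/116693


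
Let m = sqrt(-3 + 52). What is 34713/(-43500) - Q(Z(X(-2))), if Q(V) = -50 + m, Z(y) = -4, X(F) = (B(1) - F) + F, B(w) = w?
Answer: 21101/500 ≈ 42.202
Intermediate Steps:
m = 7 (m = sqrt(49) = 7)
X(F) = 1 (X(F) = (1 - F) + F = 1)
Q(V) = -43 (Q(V) = -50 + 7 = -43)
34713/(-43500) - Q(Z(X(-2))) = 34713/(-43500) - 1*(-43) = 34713*(-1/43500) + 43 = -399/500 + 43 = 21101/500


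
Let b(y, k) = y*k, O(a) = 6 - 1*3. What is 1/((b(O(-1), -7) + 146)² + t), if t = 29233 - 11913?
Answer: 1/32945 ≈ 3.0354e-5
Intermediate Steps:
O(a) = 3 (O(a) = 6 - 3 = 3)
b(y, k) = k*y
t = 17320
1/((b(O(-1), -7) + 146)² + t) = 1/((-7*3 + 146)² + 17320) = 1/((-21 + 146)² + 17320) = 1/(125² + 17320) = 1/(15625 + 17320) = 1/32945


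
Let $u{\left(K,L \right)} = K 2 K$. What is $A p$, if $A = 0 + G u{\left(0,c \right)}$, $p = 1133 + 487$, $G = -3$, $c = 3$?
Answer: $0$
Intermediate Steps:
$u{\left(K,L \right)} = 2 K^{2}$ ($u{\left(K,L \right)} = 2 K K = 2 K^{2}$)
$p = 1620$
$A = 0$ ($A = 0 - 3 \cdot 2 \cdot 0^{2} = 0 - 3 \cdot 2 \cdot 0 = 0 - 0 = 0 + 0 = 0$)
$A p = 0 \cdot 1620 = 0$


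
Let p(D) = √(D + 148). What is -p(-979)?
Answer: -I*√831 ≈ -28.827*I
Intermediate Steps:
p(D) = √(148 + D)
-p(-979) = -√(148 - 979) = -√(-831) = -I*√831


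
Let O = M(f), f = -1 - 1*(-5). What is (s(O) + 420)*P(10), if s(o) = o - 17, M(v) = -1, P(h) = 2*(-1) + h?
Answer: 3216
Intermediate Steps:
f = 4 (f = -1 + 5 = 4)
P(h) = -2 + h
O = -1
s(o) = -17 + o
(s(O) + 420)*P(10) = ((-17 - 1) + 420)*(-2 + 10) = (-18 + 420)*8 = 402*8 = 3216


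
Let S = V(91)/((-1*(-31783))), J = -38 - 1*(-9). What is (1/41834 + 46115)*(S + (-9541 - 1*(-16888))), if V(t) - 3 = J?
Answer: 450481006485763925/1329610022 ≈ 3.3881e+8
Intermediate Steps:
J = -29 (J = -38 + 9 = -29)
V(t) = -26 (V(t) = 3 - 29 = -26)
S = -26/31783 (S = -26/((-1*(-31783))) = -26/31783 ≈ -0.00081805)
(1/41834 + 46115)*(S + (-9541 - 1*(-16888))) = (1/41834 + 46115)*(-26/31783 + (-9541 - 1*(-16888))) = (1/41834 + 46115)*(-26/31783 + (-9541 + 16888)) = 1929174911*(-26/31783 + 7347)/41834 = (1929174911/41834)*(233509675/31783) = 450481006485763925/1329610022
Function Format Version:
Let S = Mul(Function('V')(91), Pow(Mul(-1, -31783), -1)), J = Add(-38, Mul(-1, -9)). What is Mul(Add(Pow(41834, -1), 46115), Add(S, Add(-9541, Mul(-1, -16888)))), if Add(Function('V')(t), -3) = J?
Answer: Rational(450481006485763925, 1329610022) ≈ 3.3881e+8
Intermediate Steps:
J = -29 (J = Add(-38, 9) = -29)
Function('V')(t) = -26 (Function('V')(t) = Add(3, -29) = -26)
S = Rational(-26, 31783) (S = Mul(-26, Pow(Mul(-1, -31783), -1)) = Mul(-26, Pow(31783, -1)) = Mul(-26, Rational(1, 31783)) = Rational(-26, 31783) ≈ -0.00081805)
Mul(Add(Pow(41834, -1), 46115), Add(S, Add(-9541, Mul(-1, -16888)))) = Mul(Add(Pow(41834, -1), 46115), Add(Rational(-26, 31783), Add(-9541, Mul(-1, -16888)))) = Mul(Add(Rational(1, 41834), 46115), Add(Rational(-26, 31783), Add(-9541, 16888))) = Mul(Rational(1929174911, 41834), Add(Rational(-26, 31783), 7347)) = Mul(Rational(1929174911, 41834), Rational(233509675, 31783)) = Rational(450481006485763925, 1329610022)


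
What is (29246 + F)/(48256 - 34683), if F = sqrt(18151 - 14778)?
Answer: 4178/1939 + sqrt(3373)/13573 ≈ 2.1590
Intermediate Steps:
F = sqrt(3373) ≈ 58.078
(29246 + F)/(48256 - 34683) = (29246 + sqrt(3373))/(48256 - 34683) = (29246 + sqrt(3373))/13573 = (29246 + sqrt(3373))*(1/13573) = 4178/1939 + sqrt(3373)/13573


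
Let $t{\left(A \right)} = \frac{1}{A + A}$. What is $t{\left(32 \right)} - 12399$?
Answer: $- \frac{793535}{64} \approx -12399.0$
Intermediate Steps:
$t{\left(A \right)} = \frac{1}{2 A}$
$t{\left(32 \right)} - 12399 = \frac{1}{2 \cdot 32} - 12399 = \frac{1}{2} \cdot \frac{1}{32} - 12399 = \frac{1}{64} - 12399 = - \frac{793535}{64}$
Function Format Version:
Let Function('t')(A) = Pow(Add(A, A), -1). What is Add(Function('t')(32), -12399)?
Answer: Rational(-793535, 64) ≈ -12399.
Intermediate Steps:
Function('t')(A) = Mul(Rational(1, 2), Pow(A, -1)) (Function('t')(A) = Pow(Mul(2, A), -1) = Mul(Rational(1, 2), Pow(A, -1)))
Add(Function('t')(32), -12399) = Add(Mul(Rational(1, 2), Pow(32, -1)), -12399) = Add(Mul(Rational(1, 2), Rational(1, 32)), -12399) = Add(Rational(1, 64), -12399) = Rational(-793535, 64)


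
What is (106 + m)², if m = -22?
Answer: 7056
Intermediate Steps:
(106 + m)² = (106 - 22)² = 84² = 7056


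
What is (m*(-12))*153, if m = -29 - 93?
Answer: 223992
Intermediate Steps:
m = -122
(m*(-12))*153 = -122*(-12)*153 = 1464*153 = 223992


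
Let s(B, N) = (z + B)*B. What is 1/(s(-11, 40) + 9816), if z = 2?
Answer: 1/9915 ≈ 0.00010086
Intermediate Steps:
s(B, N) = B*(2 + B) (s(B, N) = (2 + B)*B = B*(2 + B))
1/(s(-11, 40) + 9816) = 1/(-11*(2 - 11) + 9816) = 1/(-11*(-9) + 9816) = 1/(99 + 9816) = 1/9915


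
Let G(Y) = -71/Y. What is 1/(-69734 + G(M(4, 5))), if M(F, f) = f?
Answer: -5/348741 ≈ -1.4337e-5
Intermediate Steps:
1/(-69734 + G(M(4, 5))) = 1/(-69734 - 71/5) = 1/(-348741/5) = -5/348741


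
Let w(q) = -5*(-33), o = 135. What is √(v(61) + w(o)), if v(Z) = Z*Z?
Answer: √3886 ≈ 62.338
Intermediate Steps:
v(Z) = Z²
w(q) = 165
√(v(61) + w(o)) = √(61² + 165) = √(3721 + 165) = √3886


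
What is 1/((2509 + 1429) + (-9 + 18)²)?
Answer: 1/4019 ≈ 0.00024882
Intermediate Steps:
1/((2509 + 1429) + (-9 + 18)²) = 1/(3938 + 9²) = 1/(3938 + 81) = 1/4019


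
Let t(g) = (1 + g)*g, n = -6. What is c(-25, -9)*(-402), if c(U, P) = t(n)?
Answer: -12060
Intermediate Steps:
t(g) = g*(1 + g)
c(U, P) = 30 (c(U, P) = -6*(1 - 6) = -6*(-5) = 30)
c(-25, -9)*(-402) = 30*(-402) = -12060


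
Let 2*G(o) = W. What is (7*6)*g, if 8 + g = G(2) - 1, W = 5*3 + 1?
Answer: -42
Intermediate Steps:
W = 16 (W = 15 + 1 = 16)
G(o) = 8 (G(o) = (1/2)*16 = 8)
g = -1 (g = -8 + (8 - 1) = -8 + 7 = -1)
(7*6)*g = (7*6)*(-1) = 42*(-1) = -42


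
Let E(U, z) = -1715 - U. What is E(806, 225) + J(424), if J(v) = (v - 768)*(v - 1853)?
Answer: 489055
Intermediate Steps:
J(v) = (-1853 + v)*(-768 + v) (J(v) = (-768 + v)*(-1853 + v) = (-1853 + v)*(-768 + v))
E(806, 225) + J(424) = (-1715 - 1*806) + (1423104 + 424**2 - 2621*424) = (-1715 - 806) + (1423104 + 179776 - 1111304) = -2521 + 491576 = 489055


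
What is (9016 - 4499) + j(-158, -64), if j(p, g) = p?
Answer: 4359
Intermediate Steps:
(9016 - 4499) + j(-158, -64) = (9016 - 4499) - 158 = 4517 - 158 = 4359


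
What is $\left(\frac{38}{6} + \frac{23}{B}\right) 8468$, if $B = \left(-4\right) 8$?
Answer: $\frac{1141063}{24} \approx 47544.0$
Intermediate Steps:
$B = -32$
$\left(\frac{38}{6} + \frac{23}{B}\right) 8468 = \left(\frac{38}{6} + \frac{23}{-32}\right) 8468 = \left(38 \cdot \frac{1}{6} + 23 \left(- \frac{1}{32}\right)\right) 8468 = \left(\frac{19}{3} - \frac{23}{32}\right) 8468 = \frac{539}{96} \cdot 8468 = \frac{1141063}{24}$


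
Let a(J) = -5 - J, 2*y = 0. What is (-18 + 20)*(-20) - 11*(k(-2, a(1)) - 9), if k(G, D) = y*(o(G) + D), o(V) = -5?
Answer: 59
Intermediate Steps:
y = 0 (y = (½)*0 = 0)
k(G, D) = 0 (k(G, D) = 0*(-5 + D) = 0)
(-18 + 20)*(-20) - 11*(k(-2, a(1)) - 9) = (-18 + 20)*(-20) - 11*(0 - 9) = 2*(-20) - 11*(-9) = -40 + 99 = 59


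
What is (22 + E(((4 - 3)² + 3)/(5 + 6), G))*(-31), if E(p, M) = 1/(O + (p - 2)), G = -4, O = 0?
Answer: -11935/18 ≈ -663.06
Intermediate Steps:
E(p, M) = 1/(-2 + p) (E(p, M) = 1/(0 + (p - 2)) = 1/(0 + (-2 + p)) = 1/(-2 + p))
(22 + E(((4 - 3)² + 3)/(5 + 6), G))*(-31) = (22 + 1/(-2 + ((4 - 3)² + 3)/(5 + 6)))*(-31) = (22 + 1/(-2 + (1² + 3)/11))*(-31) = (22 + 1/(-2 + (1 + 3)*(1/11)))*(-31) = (22 + 1/(-2 + 4*(1/11)))*(-31) = (22 + 1/(-2 + 4/11))*(-31) = (22 + 1/(-18/11))*(-31) = (22 - 11/18)*(-31) = (385/18)*(-31) = -11935/18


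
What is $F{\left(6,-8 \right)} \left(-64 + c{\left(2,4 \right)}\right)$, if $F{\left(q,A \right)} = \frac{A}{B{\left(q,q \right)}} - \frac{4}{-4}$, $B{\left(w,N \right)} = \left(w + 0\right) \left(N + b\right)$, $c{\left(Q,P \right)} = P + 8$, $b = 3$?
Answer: $- \frac{1196}{27} \approx -44.296$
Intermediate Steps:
$c{\left(Q,P \right)} = 8 + P$
$B{\left(w,N \right)} = w \left(3 + N\right)$ ($B{\left(w,N \right)} = \left(w + 0\right) \left(N + 3\right) = w \left(3 + N\right)$)
$F{\left(q,A \right)} = 1 + \frac{A}{q \left(3 + q\right)}$ ($F{\left(q,A \right)} = \frac{A}{q \left(3 + q\right)} - \frac{4}{-4} = A \frac{1}{q \left(3 + q\right)} - -1 = \frac{A}{q \left(3 + q\right)} + 1 = 1 + \frac{A}{q \left(3 + q\right)}$)
$F{\left(6,-8 \right)} \left(-64 + c{\left(2,4 \right)}\right) = \frac{-8 + 6 \left(3 + 6\right)}{6 \left(3 + 6\right)} \left(-64 + \left(8 + 4\right)\right) = \frac{-8 + 6 \cdot 9}{6 \cdot 9} \left(-64 + 12\right) = \frac{1}{6} \cdot \frac{1}{9} \left(-8 + 54\right) \left(-52\right) = \frac{1}{6} \cdot \frac{1}{9} \cdot 46 \left(-52\right) = \frac{23}{27} \left(-52\right) = - \frac{1196}{27}$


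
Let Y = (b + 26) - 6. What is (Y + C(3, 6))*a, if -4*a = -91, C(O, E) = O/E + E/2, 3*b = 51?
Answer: 7371/8 ≈ 921.38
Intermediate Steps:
b = 17 (b = (⅓)*51 = 17)
C(O, E) = E/2 + O/E (C(O, E) = O/E + E*(½) = O/E + E/2 = E/2 + O/E)
a = 91/4 (a = -¼*(-91) = 91/4 ≈ 22.750)
Y = 37 (Y = (17 + 26) - 6 = 43 - 6 = 37)
(Y + C(3, 6))*a = (37 + ((½)*6 + 3/6))*(91/4) = (37 + (3 + 3*(⅙)))*(91/4) = (37 + (3 + ½))*(91/4) = (37 + 7/2)*(91/4) = (81/2)*(91/4) = 7371/8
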